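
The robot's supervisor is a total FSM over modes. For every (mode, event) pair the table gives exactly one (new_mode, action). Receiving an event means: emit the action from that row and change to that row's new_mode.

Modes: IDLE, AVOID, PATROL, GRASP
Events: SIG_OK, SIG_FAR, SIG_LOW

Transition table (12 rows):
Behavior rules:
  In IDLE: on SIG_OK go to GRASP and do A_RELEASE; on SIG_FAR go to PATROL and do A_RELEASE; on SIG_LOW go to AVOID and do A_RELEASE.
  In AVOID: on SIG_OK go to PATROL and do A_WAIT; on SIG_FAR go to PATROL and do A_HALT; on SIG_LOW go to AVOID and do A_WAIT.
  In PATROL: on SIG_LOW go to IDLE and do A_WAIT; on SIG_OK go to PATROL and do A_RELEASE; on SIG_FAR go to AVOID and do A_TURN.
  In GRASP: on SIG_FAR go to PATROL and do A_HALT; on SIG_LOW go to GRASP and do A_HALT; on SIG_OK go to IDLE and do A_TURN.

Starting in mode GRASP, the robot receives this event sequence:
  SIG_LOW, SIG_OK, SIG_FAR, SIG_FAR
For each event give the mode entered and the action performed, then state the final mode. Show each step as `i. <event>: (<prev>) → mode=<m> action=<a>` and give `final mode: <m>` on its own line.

final mode: AVOID

1. SIG_LOW: (GRASP) → mode=GRASP action=A_HALT
2. SIG_OK: (GRASP) → mode=IDLE action=A_TURN
3. SIG_FAR: (IDLE) → mode=PATROL action=A_RELEASE
4. SIG_FAR: (PATROL) → mode=AVOID action=A_TURN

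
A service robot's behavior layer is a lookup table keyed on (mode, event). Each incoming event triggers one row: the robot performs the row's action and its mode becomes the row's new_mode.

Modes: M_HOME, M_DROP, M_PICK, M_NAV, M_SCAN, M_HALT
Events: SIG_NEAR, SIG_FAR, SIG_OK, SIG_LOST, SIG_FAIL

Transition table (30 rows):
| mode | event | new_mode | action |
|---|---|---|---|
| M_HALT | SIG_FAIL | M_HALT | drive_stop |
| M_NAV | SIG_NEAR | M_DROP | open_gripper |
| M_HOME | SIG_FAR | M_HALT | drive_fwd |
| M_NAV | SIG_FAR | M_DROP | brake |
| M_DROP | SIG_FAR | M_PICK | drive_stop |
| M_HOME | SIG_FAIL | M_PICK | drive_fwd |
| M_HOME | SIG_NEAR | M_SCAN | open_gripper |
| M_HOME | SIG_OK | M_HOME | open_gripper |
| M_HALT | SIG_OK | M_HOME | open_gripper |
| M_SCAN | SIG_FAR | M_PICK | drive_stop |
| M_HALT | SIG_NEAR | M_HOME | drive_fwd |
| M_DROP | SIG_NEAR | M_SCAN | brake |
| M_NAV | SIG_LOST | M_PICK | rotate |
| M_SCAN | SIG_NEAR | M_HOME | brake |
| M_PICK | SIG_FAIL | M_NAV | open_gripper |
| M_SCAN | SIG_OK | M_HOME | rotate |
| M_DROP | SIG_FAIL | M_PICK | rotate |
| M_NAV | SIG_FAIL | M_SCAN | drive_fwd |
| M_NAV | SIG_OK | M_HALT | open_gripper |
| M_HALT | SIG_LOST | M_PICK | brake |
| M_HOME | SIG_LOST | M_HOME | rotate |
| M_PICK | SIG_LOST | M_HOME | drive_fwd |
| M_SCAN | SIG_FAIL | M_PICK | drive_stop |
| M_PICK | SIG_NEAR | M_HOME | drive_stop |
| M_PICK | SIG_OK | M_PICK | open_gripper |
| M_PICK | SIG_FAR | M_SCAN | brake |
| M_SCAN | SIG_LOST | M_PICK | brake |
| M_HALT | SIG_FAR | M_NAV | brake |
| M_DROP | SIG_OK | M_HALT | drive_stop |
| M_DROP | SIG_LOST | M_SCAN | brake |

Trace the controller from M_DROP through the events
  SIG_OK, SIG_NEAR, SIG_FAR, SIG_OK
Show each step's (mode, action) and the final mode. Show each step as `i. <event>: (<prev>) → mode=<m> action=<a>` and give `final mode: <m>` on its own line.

final mode: M_HOME

1. SIG_OK: (M_DROP) → mode=M_HALT action=drive_stop
2. SIG_NEAR: (M_HALT) → mode=M_HOME action=drive_fwd
3. SIG_FAR: (M_HOME) → mode=M_HALT action=drive_fwd
4. SIG_OK: (M_HALT) → mode=M_HOME action=open_gripper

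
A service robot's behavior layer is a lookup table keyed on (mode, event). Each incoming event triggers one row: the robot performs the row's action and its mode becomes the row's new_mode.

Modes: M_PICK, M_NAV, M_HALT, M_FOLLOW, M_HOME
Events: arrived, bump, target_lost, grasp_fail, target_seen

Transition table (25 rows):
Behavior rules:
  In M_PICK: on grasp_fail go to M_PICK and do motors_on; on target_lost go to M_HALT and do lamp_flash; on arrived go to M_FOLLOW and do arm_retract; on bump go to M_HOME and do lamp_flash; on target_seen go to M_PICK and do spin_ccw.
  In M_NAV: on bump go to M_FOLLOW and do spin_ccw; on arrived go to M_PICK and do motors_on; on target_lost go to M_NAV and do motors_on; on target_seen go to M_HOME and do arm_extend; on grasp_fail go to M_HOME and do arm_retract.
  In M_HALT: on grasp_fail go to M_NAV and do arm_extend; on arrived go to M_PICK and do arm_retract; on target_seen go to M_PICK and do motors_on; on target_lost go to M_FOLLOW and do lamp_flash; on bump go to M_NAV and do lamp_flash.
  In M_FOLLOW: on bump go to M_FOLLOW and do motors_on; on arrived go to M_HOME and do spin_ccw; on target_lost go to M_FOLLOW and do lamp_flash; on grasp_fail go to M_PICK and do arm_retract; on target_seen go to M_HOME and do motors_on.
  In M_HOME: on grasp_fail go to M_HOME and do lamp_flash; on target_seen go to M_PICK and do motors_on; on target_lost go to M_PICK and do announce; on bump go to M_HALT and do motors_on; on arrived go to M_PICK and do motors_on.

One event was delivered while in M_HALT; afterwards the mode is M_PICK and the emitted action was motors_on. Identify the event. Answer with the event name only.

target_seen

try arrived: (M_HALT, arrived) → (M_PICK, arm_retract)
try bump: (M_HALT, bump) → (M_NAV, lamp_flash)
try target_lost: (M_HALT, target_lost) → (M_FOLLOW, lamp_flash)
try grasp_fail: (M_HALT, grasp_fail) → (M_NAV, arm_extend)
try target_seen: (M_HALT, target_seen) → (M_PICK, motors_on)  ← matches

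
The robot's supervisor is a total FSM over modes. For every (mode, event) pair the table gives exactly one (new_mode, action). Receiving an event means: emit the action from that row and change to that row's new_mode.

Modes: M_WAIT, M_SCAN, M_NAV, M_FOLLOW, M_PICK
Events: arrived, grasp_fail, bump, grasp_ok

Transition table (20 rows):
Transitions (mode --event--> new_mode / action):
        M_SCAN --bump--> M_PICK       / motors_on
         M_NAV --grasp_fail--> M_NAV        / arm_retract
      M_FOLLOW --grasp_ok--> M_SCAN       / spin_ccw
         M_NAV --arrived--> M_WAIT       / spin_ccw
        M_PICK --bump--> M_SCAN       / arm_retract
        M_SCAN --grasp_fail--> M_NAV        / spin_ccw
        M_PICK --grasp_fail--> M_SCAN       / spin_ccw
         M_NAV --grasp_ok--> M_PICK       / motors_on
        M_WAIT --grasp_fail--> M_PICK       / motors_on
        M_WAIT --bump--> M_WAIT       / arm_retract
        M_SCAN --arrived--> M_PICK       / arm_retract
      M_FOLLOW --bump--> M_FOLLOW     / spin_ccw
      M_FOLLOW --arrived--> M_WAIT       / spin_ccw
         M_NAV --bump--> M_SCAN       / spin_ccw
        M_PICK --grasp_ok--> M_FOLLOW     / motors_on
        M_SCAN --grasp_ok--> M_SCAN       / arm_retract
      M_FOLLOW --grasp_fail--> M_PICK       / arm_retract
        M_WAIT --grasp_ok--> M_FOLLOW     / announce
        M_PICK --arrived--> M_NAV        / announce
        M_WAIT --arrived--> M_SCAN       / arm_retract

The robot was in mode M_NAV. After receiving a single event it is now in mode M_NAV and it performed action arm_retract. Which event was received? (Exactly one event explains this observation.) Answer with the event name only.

grasp_fail

try arrived: (M_NAV, arrived) → (M_WAIT, spin_ccw)
try grasp_fail: (M_NAV, grasp_fail) → (M_NAV, arm_retract)  ← matches
try bump: (M_NAV, bump) → (M_SCAN, spin_ccw)
try grasp_ok: (M_NAV, grasp_ok) → (M_PICK, motors_on)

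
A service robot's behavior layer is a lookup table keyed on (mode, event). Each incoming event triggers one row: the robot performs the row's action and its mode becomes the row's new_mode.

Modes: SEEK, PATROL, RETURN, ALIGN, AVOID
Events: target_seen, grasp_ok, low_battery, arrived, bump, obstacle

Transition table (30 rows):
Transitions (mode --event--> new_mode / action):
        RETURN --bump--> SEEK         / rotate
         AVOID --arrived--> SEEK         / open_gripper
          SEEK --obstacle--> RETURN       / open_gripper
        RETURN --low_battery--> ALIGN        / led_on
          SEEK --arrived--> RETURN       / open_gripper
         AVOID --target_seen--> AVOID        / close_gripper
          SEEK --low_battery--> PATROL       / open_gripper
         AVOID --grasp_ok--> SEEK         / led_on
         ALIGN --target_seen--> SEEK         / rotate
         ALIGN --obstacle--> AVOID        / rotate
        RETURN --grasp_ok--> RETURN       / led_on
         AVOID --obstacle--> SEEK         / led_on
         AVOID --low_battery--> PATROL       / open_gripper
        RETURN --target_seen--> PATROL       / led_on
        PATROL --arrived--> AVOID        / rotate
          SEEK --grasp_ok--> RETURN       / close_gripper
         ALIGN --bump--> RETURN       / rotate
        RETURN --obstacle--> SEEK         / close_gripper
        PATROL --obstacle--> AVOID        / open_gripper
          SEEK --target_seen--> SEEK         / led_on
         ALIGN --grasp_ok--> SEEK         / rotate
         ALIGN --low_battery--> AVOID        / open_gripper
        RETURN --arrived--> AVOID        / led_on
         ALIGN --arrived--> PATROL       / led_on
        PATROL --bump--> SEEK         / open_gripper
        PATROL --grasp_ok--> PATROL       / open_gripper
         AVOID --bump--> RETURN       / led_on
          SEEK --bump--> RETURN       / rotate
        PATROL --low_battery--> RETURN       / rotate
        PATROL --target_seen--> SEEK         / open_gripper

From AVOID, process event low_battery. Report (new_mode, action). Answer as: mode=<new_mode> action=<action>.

current mode = AVOID; filter table to that mode:
  (AVOID, arrived) → (SEEK, open_gripper)
  (AVOID, target_seen) → (AVOID, close_gripper)
  (AVOID, grasp_ok) → (SEEK, led_on)
  (AVOID, obstacle) → (SEEK, led_on)
  (AVOID, low_battery) → (PATROL, open_gripper)  ← event matches
  (AVOID, bump) → (RETURN, led_on)
event = low_battery selects (PATROL, open_gripper)

mode=PATROL action=open_gripper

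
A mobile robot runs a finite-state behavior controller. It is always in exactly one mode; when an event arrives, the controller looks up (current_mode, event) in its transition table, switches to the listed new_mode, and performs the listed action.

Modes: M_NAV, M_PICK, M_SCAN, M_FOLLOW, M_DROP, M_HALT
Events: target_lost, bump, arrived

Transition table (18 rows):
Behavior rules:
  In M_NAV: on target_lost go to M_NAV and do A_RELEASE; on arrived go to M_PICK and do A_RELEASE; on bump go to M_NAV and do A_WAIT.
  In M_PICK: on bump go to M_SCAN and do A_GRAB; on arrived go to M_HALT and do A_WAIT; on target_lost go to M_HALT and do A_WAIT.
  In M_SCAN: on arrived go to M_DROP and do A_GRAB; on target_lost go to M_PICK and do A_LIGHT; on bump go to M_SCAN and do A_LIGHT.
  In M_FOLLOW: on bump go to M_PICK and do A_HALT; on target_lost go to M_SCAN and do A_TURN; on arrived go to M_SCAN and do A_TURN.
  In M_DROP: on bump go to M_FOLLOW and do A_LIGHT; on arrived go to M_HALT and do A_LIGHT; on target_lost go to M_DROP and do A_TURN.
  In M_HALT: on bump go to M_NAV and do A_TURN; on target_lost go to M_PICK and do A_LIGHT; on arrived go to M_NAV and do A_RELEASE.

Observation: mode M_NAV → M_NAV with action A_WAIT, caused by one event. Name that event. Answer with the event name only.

bump

try target_lost: (M_NAV, target_lost) → (M_NAV, A_RELEASE)
try bump: (M_NAV, bump) → (M_NAV, A_WAIT)  ← matches
try arrived: (M_NAV, arrived) → (M_PICK, A_RELEASE)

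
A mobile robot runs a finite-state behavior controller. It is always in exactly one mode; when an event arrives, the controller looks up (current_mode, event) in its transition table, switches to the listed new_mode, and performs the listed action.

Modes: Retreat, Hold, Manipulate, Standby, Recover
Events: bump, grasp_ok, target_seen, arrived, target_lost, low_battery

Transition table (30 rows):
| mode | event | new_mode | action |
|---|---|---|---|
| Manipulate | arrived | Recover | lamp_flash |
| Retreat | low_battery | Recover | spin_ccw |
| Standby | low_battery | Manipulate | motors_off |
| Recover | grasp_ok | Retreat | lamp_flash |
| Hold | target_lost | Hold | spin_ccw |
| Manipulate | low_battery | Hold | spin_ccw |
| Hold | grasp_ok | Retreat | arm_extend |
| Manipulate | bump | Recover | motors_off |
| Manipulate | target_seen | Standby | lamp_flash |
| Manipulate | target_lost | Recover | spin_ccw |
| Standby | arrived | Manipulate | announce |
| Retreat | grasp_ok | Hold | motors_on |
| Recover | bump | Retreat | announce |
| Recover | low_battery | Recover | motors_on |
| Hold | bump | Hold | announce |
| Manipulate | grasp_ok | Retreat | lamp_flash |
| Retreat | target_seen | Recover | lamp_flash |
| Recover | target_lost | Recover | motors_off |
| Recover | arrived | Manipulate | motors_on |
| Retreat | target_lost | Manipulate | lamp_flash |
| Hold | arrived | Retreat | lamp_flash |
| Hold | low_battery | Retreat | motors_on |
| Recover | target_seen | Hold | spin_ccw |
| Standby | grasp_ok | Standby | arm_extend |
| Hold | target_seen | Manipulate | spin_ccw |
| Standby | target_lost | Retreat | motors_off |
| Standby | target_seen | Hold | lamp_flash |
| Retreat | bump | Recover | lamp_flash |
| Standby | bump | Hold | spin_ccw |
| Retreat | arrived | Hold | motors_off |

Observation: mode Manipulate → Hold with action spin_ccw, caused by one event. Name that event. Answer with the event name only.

low_battery

try bump: (Manipulate, bump) → (Recover, motors_off)
try grasp_ok: (Manipulate, grasp_ok) → (Retreat, lamp_flash)
try target_seen: (Manipulate, target_seen) → (Standby, lamp_flash)
try arrived: (Manipulate, arrived) → (Recover, lamp_flash)
try target_lost: (Manipulate, target_lost) → (Recover, spin_ccw)
try low_battery: (Manipulate, low_battery) → (Hold, spin_ccw)  ← matches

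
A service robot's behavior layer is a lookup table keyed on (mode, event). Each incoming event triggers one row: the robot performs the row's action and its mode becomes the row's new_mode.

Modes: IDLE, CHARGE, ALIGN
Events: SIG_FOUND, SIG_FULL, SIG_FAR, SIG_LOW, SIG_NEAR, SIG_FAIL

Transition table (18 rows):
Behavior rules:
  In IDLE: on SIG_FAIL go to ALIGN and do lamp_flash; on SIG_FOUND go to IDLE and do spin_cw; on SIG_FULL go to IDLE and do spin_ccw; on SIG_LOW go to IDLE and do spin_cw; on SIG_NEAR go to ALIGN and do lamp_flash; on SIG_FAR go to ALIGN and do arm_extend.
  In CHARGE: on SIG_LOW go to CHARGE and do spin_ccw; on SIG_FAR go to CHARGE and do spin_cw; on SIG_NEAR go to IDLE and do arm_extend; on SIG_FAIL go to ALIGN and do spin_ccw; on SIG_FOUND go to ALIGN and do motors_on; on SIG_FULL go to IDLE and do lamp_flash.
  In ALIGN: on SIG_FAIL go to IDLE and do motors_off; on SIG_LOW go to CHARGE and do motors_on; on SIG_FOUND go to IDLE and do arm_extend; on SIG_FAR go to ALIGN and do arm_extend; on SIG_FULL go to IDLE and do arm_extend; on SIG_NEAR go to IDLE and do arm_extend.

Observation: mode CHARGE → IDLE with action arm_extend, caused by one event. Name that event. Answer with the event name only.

SIG_NEAR

try SIG_FOUND: (CHARGE, SIG_FOUND) → (ALIGN, motors_on)
try SIG_FULL: (CHARGE, SIG_FULL) → (IDLE, lamp_flash)
try SIG_FAR: (CHARGE, SIG_FAR) → (CHARGE, spin_cw)
try SIG_LOW: (CHARGE, SIG_LOW) → (CHARGE, spin_ccw)
try SIG_NEAR: (CHARGE, SIG_NEAR) → (IDLE, arm_extend)  ← matches
try SIG_FAIL: (CHARGE, SIG_FAIL) → (ALIGN, spin_ccw)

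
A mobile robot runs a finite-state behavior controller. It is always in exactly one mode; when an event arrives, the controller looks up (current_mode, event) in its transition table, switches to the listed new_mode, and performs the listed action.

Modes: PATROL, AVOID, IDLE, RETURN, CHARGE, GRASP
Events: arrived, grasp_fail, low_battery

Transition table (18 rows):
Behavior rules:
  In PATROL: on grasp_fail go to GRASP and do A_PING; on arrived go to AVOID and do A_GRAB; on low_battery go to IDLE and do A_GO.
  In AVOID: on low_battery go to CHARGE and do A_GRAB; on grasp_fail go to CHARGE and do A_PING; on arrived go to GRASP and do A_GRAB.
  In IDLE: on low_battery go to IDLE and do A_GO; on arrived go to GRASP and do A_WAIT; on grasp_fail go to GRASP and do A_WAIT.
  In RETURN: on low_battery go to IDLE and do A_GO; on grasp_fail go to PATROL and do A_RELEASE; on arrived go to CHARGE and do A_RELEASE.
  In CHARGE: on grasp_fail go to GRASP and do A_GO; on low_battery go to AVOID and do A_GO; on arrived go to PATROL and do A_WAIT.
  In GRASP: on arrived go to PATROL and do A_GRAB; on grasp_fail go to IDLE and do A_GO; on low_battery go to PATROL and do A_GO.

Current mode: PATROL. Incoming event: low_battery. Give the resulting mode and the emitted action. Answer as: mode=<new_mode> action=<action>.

current mode = PATROL; filter table to that mode:
  (PATROL, grasp_fail) → (GRASP, A_PING)
  (PATROL, arrived) → (AVOID, A_GRAB)
  (PATROL, low_battery) → (IDLE, A_GO)  ← event matches
event = low_battery selects (IDLE, A_GO)

mode=IDLE action=A_GO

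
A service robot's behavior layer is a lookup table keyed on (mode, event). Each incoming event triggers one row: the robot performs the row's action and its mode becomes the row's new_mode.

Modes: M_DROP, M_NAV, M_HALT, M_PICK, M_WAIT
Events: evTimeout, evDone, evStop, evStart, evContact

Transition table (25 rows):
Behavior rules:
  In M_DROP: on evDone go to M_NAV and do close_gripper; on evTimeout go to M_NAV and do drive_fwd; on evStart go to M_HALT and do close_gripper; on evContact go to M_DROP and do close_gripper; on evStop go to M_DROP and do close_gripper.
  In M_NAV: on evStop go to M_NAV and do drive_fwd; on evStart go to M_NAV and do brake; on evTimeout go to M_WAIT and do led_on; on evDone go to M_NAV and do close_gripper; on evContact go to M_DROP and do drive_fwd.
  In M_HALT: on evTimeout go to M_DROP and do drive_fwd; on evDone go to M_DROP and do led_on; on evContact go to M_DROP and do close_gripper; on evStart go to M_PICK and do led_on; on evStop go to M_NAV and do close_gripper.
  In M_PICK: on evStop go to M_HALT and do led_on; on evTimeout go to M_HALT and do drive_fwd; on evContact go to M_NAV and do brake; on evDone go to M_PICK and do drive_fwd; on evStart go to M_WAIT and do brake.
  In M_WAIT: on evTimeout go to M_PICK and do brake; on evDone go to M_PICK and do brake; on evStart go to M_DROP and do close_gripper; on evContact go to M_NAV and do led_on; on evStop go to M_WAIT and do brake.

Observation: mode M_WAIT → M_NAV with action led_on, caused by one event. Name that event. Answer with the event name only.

evContact

try evTimeout: (M_WAIT, evTimeout) → (M_PICK, brake)
try evDone: (M_WAIT, evDone) → (M_PICK, brake)
try evStop: (M_WAIT, evStop) → (M_WAIT, brake)
try evStart: (M_WAIT, evStart) → (M_DROP, close_gripper)
try evContact: (M_WAIT, evContact) → (M_NAV, led_on)  ← matches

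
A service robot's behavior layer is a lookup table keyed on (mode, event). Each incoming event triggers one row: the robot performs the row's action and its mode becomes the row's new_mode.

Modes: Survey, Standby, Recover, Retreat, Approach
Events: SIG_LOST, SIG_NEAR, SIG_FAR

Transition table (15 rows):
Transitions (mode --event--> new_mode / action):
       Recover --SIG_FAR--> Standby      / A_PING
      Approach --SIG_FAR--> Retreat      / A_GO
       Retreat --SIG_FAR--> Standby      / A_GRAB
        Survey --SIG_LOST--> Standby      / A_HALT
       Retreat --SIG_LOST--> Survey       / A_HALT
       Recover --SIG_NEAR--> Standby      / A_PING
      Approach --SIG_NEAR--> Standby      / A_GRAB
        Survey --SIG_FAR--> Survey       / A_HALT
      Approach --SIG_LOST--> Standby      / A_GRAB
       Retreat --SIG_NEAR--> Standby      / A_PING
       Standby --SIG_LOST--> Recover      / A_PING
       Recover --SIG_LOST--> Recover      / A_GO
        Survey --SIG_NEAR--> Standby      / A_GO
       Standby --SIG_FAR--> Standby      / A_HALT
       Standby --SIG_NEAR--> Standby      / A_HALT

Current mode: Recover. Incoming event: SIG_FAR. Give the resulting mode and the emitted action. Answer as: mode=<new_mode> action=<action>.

current mode = Recover; filter table to that mode:
  (Recover, SIG_FAR) → (Standby, A_PING)  ← event matches
  (Recover, SIG_NEAR) → (Standby, A_PING)
  (Recover, SIG_LOST) → (Recover, A_GO)
event = SIG_FAR selects (Standby, A_PING)

mode=Standby action=A_PING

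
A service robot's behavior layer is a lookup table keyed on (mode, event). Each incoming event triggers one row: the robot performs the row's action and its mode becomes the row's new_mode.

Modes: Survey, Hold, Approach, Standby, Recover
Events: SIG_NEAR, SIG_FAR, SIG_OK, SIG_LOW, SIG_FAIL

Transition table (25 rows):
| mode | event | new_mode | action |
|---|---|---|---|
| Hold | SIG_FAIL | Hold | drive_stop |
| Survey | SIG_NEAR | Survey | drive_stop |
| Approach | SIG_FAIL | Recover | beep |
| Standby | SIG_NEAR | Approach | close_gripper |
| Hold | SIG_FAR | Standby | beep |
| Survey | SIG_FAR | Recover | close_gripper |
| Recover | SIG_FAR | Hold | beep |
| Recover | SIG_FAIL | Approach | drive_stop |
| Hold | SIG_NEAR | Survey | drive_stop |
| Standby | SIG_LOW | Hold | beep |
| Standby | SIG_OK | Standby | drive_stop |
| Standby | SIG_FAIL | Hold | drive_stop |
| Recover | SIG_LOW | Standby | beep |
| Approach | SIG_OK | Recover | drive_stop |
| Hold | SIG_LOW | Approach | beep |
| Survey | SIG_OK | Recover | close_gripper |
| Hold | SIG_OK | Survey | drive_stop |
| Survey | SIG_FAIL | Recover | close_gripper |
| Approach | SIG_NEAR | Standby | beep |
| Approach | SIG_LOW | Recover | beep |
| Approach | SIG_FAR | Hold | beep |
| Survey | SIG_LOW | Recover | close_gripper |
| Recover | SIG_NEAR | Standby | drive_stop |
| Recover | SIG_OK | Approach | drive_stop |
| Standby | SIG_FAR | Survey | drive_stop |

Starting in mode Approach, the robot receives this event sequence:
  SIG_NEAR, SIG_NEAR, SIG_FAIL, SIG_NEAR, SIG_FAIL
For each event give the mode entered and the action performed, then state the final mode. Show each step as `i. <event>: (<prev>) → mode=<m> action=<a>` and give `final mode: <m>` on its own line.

final mode: Hold

1. SIG_NEAR: (Approach) → mode=Standby action=beep
2. SIG_NEAR: (Standby) → mode=Approach action=close_gripper
3. SIG_FAIL: (Approach) → mode=Recover action=beep
4. SIG_NEAR: (Recover) → mode=Standby action=drive_stop
5. SIG_FAIL: (Standby) → mode=Hold action=drive_stop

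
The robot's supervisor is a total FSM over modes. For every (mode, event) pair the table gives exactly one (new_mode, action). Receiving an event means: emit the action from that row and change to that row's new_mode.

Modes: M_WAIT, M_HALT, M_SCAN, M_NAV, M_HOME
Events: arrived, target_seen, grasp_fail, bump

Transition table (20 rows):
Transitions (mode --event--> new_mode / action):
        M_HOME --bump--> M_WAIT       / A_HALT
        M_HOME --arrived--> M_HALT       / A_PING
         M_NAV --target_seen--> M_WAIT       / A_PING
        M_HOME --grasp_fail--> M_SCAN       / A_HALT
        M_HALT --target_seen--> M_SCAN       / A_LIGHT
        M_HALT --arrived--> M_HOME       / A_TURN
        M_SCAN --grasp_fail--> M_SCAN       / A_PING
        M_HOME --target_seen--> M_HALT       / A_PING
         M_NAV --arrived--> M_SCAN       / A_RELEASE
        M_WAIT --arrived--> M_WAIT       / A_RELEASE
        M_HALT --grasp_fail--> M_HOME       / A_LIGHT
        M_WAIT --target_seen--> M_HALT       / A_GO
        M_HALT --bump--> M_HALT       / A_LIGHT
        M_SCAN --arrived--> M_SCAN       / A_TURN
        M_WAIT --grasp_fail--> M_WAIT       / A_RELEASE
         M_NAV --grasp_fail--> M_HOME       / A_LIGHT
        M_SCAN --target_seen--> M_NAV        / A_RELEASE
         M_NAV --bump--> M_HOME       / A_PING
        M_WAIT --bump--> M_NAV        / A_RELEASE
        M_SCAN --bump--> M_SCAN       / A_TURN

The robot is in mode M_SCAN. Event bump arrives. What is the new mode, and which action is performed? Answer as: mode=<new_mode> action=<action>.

current mode = M_SCAN; filter table to that mode:
  (M_SCAN, grasp_fail) → (M_SCAN, A_PING)
  (M_SCAN, arrived) → (M_SCAN, A_TURN)
  (M_SCAN, target_seen) → (M_NAV, A_RELEASE)
  (M_SCAN, bump) → (M_SCAN, A_TURN)  ← event matches
event = bump selects (M_SCAN, A_TURN)

mode=M_SCAN action=A_TURN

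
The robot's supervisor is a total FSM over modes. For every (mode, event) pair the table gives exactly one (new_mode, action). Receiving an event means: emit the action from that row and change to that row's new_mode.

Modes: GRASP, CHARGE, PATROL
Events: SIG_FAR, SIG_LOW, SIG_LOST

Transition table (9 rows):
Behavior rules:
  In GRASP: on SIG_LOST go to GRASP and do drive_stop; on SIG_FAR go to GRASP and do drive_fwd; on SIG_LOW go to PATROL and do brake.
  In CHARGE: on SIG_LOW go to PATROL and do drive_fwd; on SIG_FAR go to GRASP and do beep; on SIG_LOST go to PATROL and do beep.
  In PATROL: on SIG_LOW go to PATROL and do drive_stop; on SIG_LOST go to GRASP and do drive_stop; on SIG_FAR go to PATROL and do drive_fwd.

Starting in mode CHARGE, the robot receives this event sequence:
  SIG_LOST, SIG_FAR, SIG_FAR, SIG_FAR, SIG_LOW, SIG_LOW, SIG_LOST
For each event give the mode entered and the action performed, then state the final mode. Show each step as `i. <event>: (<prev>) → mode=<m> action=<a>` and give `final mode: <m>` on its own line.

1. SIG_LOST: (CHARGE) → mode=PATROL action=beep
2. SIG_FAR: (PATROL) → mode=PATROL action=drive_fwd
3. SIG_FAR: (PATROL) → mode=PATROL action=drive_fwd
4. SIG_FAR: (PATROL) → mode=PATROL action=drive_fwd
5. SIG_LOW: (PATROL) → mode=PATROL action=drive_stop
6. SIG_LOW: (PATROL) → mode=PATROL action=drive_stop
7. SIG_LOST: (PATROL) → mode=GRASP action=drive_stop

final mode: GRASP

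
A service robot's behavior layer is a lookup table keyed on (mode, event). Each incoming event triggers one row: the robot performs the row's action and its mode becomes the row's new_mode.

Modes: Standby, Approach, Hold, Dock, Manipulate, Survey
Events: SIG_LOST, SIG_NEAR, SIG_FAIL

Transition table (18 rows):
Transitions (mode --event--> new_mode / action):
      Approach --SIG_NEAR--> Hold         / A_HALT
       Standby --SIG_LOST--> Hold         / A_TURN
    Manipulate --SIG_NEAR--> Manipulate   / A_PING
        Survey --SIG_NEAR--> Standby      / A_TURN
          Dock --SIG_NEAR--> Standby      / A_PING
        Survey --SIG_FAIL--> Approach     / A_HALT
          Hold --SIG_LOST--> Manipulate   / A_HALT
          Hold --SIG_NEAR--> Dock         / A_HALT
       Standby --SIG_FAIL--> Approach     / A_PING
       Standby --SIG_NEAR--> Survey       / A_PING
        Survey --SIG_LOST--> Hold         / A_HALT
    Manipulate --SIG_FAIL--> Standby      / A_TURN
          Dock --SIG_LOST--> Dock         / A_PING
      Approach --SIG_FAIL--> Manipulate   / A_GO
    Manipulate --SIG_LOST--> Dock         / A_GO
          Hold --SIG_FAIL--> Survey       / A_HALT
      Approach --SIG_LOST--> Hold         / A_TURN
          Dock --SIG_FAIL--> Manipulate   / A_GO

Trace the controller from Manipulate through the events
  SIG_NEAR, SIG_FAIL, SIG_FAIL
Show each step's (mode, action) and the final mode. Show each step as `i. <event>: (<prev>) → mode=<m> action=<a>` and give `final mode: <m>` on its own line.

1. SIG_NEAR: (Manipulate) → mode=Manipulate action=A_PING
2. SIG_FAIL: (Manipulate) → mode=Standby action=A_TURN
3. SIG_FAIL: (Standby) → mode=Approach action=A_PING

final mode: Approach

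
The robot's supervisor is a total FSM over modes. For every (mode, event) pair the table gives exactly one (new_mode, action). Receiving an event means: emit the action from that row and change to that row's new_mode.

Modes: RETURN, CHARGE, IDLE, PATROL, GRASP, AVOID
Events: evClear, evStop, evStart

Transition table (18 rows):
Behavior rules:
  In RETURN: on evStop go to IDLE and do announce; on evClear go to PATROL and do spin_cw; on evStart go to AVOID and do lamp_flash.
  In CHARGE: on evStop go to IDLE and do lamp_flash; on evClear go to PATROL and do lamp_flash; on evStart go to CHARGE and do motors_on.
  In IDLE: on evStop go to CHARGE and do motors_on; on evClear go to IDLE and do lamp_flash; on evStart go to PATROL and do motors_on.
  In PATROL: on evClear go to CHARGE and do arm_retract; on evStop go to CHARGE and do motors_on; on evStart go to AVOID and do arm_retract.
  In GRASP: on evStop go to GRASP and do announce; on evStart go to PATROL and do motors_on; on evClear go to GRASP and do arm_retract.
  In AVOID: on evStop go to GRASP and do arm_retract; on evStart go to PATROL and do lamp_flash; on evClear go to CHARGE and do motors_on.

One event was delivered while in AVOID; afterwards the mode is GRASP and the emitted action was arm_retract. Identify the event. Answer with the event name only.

try evClear: (AVOID, evClear) → (CHARGE, motors_on)
try evStop: (AVOID, evStop) → (GRASP, arm_retract)  ← matches
try evStart: (AVOID, evStart) → (PATROL, lamp_flash)

evStop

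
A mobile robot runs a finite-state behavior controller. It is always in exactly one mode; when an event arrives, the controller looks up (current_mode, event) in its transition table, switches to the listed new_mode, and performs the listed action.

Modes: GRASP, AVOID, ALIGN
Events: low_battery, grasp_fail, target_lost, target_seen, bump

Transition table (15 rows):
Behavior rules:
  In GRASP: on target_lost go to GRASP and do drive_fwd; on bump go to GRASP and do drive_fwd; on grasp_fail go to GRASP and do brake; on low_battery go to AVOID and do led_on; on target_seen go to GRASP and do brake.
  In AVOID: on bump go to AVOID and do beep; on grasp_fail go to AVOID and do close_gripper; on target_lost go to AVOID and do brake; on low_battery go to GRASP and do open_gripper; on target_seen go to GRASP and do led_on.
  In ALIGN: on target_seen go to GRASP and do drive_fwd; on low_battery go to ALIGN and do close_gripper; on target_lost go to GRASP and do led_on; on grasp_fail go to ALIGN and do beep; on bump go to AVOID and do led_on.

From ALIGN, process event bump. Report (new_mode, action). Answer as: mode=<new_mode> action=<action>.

current mode = ALIGN; filter table to that mode:
  (ALIGN, target_seen) → (GRASP, drive_fwd)
  (ALIGN, low_battery) → (ALIGN, close_gripper)
  (ALIGN, target_lost) → (GRASP, led_on)
  (ALIGN, grasp_fail) → (ALIGN, beep)
  (ALIGN, bump) → (AVOID, led_on)  ← event matches
event = bump selects (AVOID, led_on)

mode=AVOID action=led_on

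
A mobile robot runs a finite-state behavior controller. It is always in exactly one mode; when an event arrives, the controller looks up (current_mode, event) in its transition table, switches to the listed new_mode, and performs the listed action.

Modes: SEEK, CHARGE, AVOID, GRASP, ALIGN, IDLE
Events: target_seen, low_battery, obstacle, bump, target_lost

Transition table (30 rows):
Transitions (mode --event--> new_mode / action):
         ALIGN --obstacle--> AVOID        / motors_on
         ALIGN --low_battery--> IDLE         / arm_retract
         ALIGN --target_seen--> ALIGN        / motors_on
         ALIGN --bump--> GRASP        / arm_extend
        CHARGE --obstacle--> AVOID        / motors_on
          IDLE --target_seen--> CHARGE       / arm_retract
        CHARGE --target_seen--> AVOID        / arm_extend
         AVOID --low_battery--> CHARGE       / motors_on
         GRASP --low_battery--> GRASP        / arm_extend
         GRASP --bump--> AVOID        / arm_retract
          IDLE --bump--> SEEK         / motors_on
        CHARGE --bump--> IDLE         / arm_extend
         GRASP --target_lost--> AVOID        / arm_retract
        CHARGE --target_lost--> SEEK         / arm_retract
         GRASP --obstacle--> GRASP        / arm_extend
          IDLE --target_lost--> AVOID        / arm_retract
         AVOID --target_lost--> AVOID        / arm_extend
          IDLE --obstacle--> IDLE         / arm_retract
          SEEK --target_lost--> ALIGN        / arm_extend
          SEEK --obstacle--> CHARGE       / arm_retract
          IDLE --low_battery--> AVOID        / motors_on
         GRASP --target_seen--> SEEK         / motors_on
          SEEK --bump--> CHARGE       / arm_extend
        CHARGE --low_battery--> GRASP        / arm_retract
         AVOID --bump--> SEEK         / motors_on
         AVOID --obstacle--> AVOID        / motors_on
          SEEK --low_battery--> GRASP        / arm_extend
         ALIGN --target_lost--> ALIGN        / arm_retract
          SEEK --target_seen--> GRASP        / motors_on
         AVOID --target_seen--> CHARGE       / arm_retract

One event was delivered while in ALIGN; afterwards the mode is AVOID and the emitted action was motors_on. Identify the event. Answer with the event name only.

obstacle

try target_seen: (ALIGN, target_seen) → (ALIGN, motors_on)
try low_battery: (ALIGN, low_battery) → (IDLE, arm_retract)
try obstacle: (ALIGN, obstacle) → (AVOID, motors_on)  ← matches
try bump: (ALIGN, bump) → (GRASP, arm_extend)
try target_lost: (ALIGN, target_lost) → (ALIGN, arm_retract)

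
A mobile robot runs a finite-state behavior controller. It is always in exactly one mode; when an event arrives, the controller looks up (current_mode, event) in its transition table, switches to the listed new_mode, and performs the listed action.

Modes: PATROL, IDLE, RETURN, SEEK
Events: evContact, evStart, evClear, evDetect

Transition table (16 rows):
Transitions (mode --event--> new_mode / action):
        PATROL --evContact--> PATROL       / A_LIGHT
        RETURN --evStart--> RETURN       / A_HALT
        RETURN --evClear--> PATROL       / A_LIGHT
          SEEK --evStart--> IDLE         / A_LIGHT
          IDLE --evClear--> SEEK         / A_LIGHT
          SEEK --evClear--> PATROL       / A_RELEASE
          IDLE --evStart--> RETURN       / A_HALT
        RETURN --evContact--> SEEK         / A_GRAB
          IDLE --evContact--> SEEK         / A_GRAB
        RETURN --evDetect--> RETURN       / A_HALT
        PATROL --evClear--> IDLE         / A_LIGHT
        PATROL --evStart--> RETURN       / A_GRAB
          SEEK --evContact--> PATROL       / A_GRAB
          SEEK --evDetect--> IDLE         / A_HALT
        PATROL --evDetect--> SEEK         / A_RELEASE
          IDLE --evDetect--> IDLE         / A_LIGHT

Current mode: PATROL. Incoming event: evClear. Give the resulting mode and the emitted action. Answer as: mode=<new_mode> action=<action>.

current mode = PATROL; filter table to that mode:
  (PATROL, evContact) → (PATROL, A_LIGHT)
  (PATROL, evClear) → (IDLE, A_LIGHT)  ← event matches
  (PATROL, evStart) → (RETURN, A_GRAB)
  (PATROL, evDetect) → (SEEK, A_RELEASE)
event = evClear selects (IDLE, A_LIGHT)

mode=IDLE action=A_LIGHT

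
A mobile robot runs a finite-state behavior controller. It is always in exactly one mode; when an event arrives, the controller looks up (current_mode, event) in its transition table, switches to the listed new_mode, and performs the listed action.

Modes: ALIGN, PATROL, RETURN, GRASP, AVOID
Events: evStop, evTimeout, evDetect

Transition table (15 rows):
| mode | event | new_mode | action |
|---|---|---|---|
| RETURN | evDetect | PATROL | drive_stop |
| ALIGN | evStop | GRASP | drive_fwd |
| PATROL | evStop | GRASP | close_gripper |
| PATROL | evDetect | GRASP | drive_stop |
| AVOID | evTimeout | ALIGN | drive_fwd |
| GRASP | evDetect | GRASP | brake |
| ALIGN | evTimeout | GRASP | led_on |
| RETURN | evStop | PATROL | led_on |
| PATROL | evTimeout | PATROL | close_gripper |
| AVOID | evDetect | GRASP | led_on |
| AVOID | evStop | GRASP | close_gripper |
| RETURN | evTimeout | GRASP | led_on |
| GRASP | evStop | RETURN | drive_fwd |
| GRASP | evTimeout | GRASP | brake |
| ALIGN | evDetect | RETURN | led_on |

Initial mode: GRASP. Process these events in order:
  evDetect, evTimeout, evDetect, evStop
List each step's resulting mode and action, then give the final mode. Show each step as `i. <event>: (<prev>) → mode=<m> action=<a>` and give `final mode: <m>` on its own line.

final mode: RETURN

1. evDetect: (GRASP) → mode=GRASP action=brake
2. evTimeout: (GRASP) → mode=GRASP action=brake
3. evDetect: (GRASP) → mode=GRASP action=brake
4. evStop: (GRASP) → mode=RETURN action=drive_fwd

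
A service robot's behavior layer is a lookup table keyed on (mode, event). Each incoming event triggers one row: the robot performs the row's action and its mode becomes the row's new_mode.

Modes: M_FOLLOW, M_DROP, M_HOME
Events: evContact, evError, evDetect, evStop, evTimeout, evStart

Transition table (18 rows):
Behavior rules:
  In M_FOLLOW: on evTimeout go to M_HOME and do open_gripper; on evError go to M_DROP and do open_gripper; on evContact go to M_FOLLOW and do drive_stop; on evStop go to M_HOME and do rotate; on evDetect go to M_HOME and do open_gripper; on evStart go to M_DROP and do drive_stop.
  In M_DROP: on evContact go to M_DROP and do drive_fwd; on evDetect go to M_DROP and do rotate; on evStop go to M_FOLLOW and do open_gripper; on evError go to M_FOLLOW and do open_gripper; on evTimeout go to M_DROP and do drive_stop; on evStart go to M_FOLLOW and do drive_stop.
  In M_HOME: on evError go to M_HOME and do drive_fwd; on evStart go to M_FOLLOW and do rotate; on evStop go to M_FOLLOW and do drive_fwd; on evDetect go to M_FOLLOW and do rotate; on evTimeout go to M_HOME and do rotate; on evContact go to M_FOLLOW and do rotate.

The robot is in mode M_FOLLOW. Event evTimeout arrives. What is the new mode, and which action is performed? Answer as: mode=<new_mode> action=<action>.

current mode = M_FOLLOW; filter table to that mode:
  (M_FOLLOW, evTimeout) → (M_HOME, open_gripper)  ← event matches
  (M_FOLLOW, evError) → (M_DROP, open_gripper)
  (M_FOLLOW, evContact) → (M_FOLLOW, drive_stop)
  (M_FOLLOW, evStop) → (M_HOME, rotate)
  (M_FOLLOW, evDetect) → (M_HOME, open_gripper)
  (M_FOLLOW, evStart) → (M_DROP, drive_stop)
event = evTimeout selects (M_HOME, open_gripper)

mode=M_HOME action=open_gripper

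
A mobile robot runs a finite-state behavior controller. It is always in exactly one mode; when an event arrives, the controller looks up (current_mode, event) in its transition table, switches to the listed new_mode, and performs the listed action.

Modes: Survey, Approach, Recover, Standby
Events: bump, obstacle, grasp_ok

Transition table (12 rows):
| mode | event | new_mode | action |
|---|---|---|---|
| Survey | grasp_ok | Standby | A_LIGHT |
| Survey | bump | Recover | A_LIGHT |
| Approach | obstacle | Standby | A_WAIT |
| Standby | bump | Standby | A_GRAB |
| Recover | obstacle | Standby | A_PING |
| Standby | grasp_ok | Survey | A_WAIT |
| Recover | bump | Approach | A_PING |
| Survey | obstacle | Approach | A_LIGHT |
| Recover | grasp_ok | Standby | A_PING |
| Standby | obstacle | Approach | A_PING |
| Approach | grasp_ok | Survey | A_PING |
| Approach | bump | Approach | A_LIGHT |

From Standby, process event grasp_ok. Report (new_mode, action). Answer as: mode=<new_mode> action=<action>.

current mode = Standby; filter table to that mode:
  (Standby, bump) → (Standby, A_GRAB)
  (Standby, grasp_ok) → (Survey, A_WAIT)  ← event matches
  (Standby, obstacle) → (Approach, A_PING)
event = grasp_ok selects (Survey, A_WAIT)

mode=Survey action=A_WAIT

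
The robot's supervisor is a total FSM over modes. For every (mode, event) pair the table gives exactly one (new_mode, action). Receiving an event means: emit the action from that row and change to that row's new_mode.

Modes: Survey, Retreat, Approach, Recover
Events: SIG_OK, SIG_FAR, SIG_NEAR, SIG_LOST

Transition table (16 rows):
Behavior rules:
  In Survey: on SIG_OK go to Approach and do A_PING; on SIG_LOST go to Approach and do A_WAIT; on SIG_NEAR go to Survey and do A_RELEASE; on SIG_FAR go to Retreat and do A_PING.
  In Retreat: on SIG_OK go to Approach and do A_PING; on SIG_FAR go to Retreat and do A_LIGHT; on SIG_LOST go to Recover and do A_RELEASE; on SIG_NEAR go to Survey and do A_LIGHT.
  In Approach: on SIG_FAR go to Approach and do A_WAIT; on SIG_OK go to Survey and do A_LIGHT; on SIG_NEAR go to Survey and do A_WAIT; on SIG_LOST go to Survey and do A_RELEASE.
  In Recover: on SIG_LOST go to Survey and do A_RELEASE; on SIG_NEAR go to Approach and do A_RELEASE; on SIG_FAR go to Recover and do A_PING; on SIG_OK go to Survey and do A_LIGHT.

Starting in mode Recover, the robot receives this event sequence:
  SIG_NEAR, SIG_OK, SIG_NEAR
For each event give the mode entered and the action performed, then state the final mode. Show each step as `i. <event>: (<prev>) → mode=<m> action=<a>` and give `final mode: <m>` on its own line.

final mode: Survey

1. SIG_NEAR: (Recover) → mode=Approach action=A_RELEASE
2. SIG_OK: (Approach) → mode=Survey action=A_LIGHT
3. SIG_NEAR: (Survey) → mode=Survey action=A_RELEASE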